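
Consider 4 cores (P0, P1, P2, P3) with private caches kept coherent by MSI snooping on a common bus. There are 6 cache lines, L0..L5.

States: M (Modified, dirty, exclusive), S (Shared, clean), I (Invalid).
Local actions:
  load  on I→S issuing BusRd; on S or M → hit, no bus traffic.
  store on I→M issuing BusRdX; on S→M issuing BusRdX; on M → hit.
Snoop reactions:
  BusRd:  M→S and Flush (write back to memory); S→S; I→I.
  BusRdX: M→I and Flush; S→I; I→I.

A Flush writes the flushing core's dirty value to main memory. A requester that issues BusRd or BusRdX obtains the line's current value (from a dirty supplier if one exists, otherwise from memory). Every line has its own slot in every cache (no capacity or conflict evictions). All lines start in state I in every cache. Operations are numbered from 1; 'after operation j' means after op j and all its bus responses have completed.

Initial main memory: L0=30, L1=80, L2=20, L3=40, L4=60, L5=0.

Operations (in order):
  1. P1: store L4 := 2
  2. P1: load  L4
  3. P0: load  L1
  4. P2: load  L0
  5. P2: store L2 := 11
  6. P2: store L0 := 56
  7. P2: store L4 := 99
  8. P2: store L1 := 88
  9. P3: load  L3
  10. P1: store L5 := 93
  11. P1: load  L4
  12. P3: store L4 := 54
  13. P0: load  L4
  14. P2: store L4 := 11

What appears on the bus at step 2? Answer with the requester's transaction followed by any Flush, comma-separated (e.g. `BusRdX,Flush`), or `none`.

[1] P1: store L4 := 2 | P0:I, P1:M(2), P2:I, P3:I | bus: BusRdX
[2] P1: load  L4 | P0:I, P1:M(2), P2:I, P3:I | bus: none
[3] P0: load  L1 | P0:S(80), P1:I, P2:I, P3:I | bus: BusRd
[4] P2: load  L0 | P0:I, P1:I, P2:S(30), P3:I | bus: BusRd
[5] P2: store L2 := 11 | P0:I, P1:I, P2:M(11), P3:I | bus: BusRdX
[6] P2: store L0 := 56 | P0:I, P1:I, P2:M(56), P3:I | bus: BusRdX
[7] P2: store L4 := 99 | P0:I, P1:I, P2:M(99), P3:I | bus: BusRdX,Flush
[8] P2: store L1 := 88 | P0:I, P1:I, P2:M(88), P3:I | bus: BusRdX
[9] P3: load  L3 | P0:I, P1:I, P2:I, P3:S(40) | bus: BusRd
[10] P1: store L5 := 93 | P0:I, P1:M(93), P2:I, P3:I | bus: BusRdX
[11] P1: load  L4 | P0:I, P1:S(99), P2:S(99), P3:I | bus: BusRd,Flush
[12] P3: store L4 := 54 | P0:I, P1:I, P2:I, P3:M(54) | bus: BusRdX
[13] P0: load  L4 | P0:S(54), P1:I, P2:I, P3:S(54) | bus: BusRd,Flush
[14] P2: store L4 := 11 | P0:I, P1:I, P2:M(11), P3:I | bus: BusRdX

bus = none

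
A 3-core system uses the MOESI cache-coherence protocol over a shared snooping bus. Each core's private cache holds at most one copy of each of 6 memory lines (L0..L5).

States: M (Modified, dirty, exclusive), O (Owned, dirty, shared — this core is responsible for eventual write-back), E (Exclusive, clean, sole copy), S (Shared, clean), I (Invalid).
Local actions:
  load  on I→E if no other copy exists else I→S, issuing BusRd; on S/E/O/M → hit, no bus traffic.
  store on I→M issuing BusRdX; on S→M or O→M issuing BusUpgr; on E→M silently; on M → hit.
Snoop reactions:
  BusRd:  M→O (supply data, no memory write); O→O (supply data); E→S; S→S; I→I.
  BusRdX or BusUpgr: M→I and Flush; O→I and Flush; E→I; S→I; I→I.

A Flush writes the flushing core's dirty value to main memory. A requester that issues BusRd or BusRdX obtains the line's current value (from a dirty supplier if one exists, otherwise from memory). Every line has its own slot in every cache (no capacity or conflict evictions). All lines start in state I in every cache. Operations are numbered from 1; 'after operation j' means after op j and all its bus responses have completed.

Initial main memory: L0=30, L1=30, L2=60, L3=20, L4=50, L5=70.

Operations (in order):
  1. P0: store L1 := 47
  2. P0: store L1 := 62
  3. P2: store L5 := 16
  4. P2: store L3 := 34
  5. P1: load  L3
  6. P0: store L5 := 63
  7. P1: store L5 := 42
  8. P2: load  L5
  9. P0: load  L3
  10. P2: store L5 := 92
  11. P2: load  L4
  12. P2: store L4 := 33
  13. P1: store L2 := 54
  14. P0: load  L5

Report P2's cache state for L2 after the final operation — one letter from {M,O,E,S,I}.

1. P0: store L1 := 47  bus=[BusRdX]  L1: P0=M P1=I P2=I  mem[L1]=30
2. P0: store L1 := 62  bus=[-]  L1: P0=M P1=I P2=I  mem[L1]=30
3. P2: store L5 := 16  bus=[BusRdX]  L5: P0=I P1=I P2=M  mem[L5]=70
4. P2: store L3 := 34  bus=[BusRdX]  L3: P0=I P1=I P2=M  mem[L3]=20
5. P1: load  L3  bus=[BusRd]  L3: P0=I P1=S P2=O  mem[L3]=20
6. P0: store L5 := 63  bus=[BusRdX,Flush]  L5: P0=M P1=I P2=I  mem[L5]=16
7. P1: store L5 := 42  bus=[BusRdX,Flush]  L5: P0=I P1=M P2=I  mem[L5]=63
8. P2: load  L5  bus=[BusRd]  L5: P0=I P1=O P2=S  mem[L5]=63
9. P0: load  L3  bus=[BusRd]  L3: P0=S P1=S P2=O  mem[L3]=20
10. P2: store L5 := 92  bus=[BusUpgr,Flush]  L5: P0=I P1=I P2=M  mem[L5]=42
11. P2: load  L4  bus=[BusRd]  L4: P0=I P1=I P2=E  mem[L4]=50
12. P2: store L4 := 33  bus=[-]  L4: P0=I P1=I P2=M  mem[L4]=50
13. P1: store L2 := 54  bus=[BusRdX]  L2: P0=I P1=M P2=I  mem[L2]=60
14. P0: load  L5  bus=[BusRd]  L5: P0=S P1=I P2=O  mem[L5]=42

state = I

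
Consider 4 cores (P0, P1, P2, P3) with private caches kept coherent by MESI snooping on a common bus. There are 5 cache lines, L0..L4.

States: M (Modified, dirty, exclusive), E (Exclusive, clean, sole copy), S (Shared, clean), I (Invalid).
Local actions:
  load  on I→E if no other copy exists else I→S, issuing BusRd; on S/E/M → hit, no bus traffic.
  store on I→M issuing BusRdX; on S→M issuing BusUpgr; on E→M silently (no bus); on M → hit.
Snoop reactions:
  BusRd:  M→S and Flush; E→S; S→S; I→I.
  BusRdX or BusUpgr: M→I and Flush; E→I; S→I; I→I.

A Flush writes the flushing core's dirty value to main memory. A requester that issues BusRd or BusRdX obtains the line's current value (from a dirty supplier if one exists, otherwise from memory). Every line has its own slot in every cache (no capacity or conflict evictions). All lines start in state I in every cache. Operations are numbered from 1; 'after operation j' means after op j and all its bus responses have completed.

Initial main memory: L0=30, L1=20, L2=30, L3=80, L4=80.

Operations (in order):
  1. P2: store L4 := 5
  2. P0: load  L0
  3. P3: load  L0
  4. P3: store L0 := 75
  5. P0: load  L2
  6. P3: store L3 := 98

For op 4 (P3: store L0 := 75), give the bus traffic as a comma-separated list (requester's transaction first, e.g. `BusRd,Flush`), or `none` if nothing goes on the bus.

  op1 P2: store L4 := 5 → I/I/M/I on L4; bus BusRdX; mem=80
  op2 P0: load  L0 → E/I/I/I on L0; bus BusRd; mem=30
  op3 P3: load  L0 → S/I/I/S on L0; bus BusRd; mem=30
  op4 P3: store L0 := 75 → I/I/I/M on L0; bus BusUpgr; mem=30
  op5 P0: load  L2 → E/I/I/I on L2; bus BusRd; mem=30
  op6 P3: store L3 := 98 → I/I/I/M on L3; bus BusRdX; mem=80

bus = BusUpgr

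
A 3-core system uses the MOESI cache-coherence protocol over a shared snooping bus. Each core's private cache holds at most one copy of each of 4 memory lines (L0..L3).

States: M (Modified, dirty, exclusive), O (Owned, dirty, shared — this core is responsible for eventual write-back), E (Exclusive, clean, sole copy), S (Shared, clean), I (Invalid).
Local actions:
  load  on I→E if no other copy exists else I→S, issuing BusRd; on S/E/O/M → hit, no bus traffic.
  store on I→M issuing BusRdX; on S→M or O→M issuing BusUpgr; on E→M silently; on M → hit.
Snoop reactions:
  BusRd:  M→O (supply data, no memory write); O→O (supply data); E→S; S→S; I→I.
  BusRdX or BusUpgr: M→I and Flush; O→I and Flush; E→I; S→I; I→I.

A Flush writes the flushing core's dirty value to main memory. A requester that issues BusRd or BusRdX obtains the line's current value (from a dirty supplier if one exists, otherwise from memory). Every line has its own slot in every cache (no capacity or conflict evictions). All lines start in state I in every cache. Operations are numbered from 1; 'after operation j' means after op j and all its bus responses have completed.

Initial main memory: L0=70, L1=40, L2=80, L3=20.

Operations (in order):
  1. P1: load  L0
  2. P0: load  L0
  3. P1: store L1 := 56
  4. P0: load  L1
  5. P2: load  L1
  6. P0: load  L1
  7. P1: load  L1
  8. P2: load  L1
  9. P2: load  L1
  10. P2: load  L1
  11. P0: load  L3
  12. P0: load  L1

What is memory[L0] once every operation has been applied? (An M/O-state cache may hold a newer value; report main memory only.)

[1] P1: load  L0 | P0:I, P1:E(70), P2:I | bus: BusRd
[2] P0: load  L0 | P0:S(70), P1:S(70), P2:I | bus: BusRd
[3] P1: store L1 := 56 | P0:I, P1:M(56), P2:I | bus: BusRdX
[4] P0: load  L1 | P0:S(56), P1:O(56), P2:I | bus: BusRd
[5] P2: load  L1 | P0:S(56), P1:O(56), P2:S(56) | bus: BusRd
[6] P0: load  L1 | P0:S(56), P1:O(56), P2:S(56) | bus: none
[7] P1: load  L1 | P0:S(56), P1:O(56), P2:S(56) | bus: none
[8] P2: load  L1 | P0:S(56), P1:O(56), P2:S(56) | bus: none
[9] P2: load  L1 | P0:S(56), P1:O(56), P2:S(56) | bus: none
[10] P2: load  L1 | P0:S(56), P1:O(56), P2:S(56) | bus: none
[11] P0: load  L3 | P0:E(20), P1:I, P2:I | bus: BusRd
[12] P0: load  L1 | P0:S(56), P1:O(56), P2:S(56) | bus: none

memory[L0] = 70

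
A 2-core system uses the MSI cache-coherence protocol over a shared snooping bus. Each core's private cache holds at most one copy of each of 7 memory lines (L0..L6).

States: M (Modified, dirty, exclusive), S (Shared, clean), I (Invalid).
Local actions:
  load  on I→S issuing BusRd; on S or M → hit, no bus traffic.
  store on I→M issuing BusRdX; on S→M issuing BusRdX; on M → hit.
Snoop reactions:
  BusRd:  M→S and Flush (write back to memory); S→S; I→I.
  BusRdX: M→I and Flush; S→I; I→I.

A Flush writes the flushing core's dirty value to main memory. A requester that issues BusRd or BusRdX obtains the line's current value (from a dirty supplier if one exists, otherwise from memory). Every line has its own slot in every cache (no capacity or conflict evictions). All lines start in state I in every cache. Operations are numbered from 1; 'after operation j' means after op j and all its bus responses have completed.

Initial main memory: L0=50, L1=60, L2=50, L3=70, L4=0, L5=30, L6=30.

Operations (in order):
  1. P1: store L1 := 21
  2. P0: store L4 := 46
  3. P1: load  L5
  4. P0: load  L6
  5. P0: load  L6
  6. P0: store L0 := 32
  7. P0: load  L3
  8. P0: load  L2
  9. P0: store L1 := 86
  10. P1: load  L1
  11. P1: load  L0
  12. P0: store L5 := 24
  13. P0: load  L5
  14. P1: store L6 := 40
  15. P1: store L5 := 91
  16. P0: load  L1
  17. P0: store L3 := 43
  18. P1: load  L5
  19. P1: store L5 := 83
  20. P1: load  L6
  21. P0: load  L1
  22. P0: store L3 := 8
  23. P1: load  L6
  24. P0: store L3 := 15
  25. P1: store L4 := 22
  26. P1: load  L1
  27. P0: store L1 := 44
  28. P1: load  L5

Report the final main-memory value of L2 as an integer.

memory[L2] = 50

[1] P1: store L1 := 21 | P0:I, P1:M(21) | bus: BusRdX
[2] P0: store L4 := 46 | P0:M(46), P1:I | bus: BusRdX
[3] P1: load  L5 | P0:I, P1:S(30) | bus: BusRd
[4] P0: load  L6 | P0:S(30), P1:I | bus: BusRd
[5] P0: load  L6 | P0:S(30), P1:I | bus: none
[6] P0: store L0 := 32 | P0:M(32), P1:I | bus: BusRdX
[7] P0: load  L3 | P0:S(70), P1:I | bus: BusRd
[8] P0: load  L2 | P0:S(50), P1:I | bus: BusRd
[9] P0: store L1 := 86 | P0:M(86), P1:I | bus: BusRdX,Flush
[10] P1: load  L1 | P0:S(86), P1:S(86) | bus: BusRd,Flush
[11] P1: load  L0 | P0:S(32), P1:S(32) | bus: BusRd,Flush
[12] P0: store L5 := 24 | P0:M(24), P1:I | bus: BusRdX
[13] P0: load  L5 | P0:M(24), P1:I | bus: none
[14] P1: store L6 := 40 | P0:I, P1:M(40) | bus: BusRdX
[15] P1: store L5 := 91 | P0:I, P1:M(91) | bus: BusRdX,Flush
[16] P0: load  L1 | P0:S(86), P1:S(86) | bus: none
[17] P0: store L3 := 43 | P0:M(43), P1:I | bus: BusRdX
[18] P1: load  L5 | P0:I, P1:M(91) | bus: none
[19] P1: store L5 := 83 | P0:I, P1:M(83) | bus: none
[20] P1: load  L6 | P0:I, P1:M(40) | bus: none
[21] P0: load  L1 | P0:S(86), P1:S(86) | bus: none
[22] P0: store L3 := 8 | P0:M(8), P1:I | bus: none
[23] P1: load  L6 | P0:I, P1:M(40) | bus: none
[24] P0: store L3 := 15 | P0:M(15), P1:I | bus: none
[25] P1: store L4 := 22 | P0:I, P1:M(22) | bus: BusRdX,Flush
[26] P1: load  L1 | P0:S(86), P1:S(86) | bus: none
[27] P0: store L1 := 44 | P0:M(44), P1:I | bus: BusRdX
[28] P1: load  L5 | P0:I, P1:M(83) | bus: none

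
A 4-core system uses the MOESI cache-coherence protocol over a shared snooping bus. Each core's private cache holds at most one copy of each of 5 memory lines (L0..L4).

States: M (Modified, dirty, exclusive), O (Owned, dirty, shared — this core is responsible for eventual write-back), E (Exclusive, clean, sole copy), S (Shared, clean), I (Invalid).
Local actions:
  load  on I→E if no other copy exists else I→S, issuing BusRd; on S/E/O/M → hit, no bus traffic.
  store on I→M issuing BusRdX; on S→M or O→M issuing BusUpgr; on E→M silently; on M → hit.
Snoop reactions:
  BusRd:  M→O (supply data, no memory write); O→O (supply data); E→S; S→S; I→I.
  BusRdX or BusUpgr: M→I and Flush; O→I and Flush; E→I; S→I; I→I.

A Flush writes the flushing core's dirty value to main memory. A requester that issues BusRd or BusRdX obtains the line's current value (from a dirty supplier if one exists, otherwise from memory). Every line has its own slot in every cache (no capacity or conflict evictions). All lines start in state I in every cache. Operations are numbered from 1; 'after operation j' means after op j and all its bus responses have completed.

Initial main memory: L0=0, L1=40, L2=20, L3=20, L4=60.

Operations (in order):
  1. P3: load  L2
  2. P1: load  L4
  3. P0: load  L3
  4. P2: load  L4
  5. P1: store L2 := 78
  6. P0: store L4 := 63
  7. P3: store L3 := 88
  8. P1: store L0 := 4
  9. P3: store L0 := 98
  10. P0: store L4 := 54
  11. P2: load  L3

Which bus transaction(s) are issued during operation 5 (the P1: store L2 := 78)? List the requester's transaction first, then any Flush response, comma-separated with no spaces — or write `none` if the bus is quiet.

[1] P3: load  L2 | P0:I, P1:I, P2:I, P3:E(20) | bus: BusRd
[2] P1: load  L4 | P0:I, P1:E(60), P2:I, P3:I | bus: BusRd
[3] P0: load  L3 | P0:E(20), P1:I, P2:I, P3:I | bus: BusRd
[4] P2: load  L4 | P0:I, P1:S(60), P2:S(60), P3:I | bus: BusRd
[5] P1: store L2 := 78 | P0:I, P1:M(78), P2:I, P3:I | bus: BusRdX
[6] P0: store L4 := 63 | P0:M(63), P1:I, P2:I, P3:I | bus: BusRdX
[7] P3: store L3 := 88 | P0:I, P1:I, P2:I, P3:M(88) | bus: BusRdX
[8] P1: store L0 := 4 | P0:I, P1:M(4), P2:I, P3:I | bus: BusRdX
[9] P3: store L0 := 98 | P0:I, P1:I, P2:I, P3:M(98) | bus: BusRdX,Flush
[10] P0: store L4 := 54 | P0:M(54), P1:I, P2:I, P3:I | bus: none
[11] P2: load  L3 | P0:I, P1:I, P2:S(88), P3:O(88) | bus: BusRd

bus = BusRdX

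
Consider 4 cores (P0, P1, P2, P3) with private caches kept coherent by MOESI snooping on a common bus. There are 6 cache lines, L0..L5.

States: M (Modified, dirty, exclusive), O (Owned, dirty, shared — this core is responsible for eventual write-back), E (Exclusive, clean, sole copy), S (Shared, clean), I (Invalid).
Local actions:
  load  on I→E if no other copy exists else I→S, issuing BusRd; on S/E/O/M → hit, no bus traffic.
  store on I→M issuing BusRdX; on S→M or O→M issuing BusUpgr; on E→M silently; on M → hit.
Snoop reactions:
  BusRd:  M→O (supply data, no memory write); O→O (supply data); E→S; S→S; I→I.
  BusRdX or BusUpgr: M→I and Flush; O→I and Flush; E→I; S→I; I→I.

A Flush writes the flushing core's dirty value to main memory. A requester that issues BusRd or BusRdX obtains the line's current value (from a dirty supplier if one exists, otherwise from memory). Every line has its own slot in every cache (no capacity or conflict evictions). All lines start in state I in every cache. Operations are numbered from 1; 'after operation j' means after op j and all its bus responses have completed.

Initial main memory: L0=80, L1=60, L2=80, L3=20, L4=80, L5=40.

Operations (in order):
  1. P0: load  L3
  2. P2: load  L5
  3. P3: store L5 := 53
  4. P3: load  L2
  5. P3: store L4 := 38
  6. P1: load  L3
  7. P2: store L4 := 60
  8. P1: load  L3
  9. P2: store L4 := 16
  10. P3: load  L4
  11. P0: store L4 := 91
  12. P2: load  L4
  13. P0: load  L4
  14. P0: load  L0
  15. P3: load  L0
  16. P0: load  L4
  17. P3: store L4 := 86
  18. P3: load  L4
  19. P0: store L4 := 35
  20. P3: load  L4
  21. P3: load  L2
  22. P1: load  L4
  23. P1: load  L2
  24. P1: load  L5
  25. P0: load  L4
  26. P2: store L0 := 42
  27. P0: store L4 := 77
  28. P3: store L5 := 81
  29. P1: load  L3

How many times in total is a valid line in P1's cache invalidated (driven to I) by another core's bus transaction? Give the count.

invalidations = 2

  op1 P0: load  L3 → E/I/I/I on L3; bus BusRd; mem=20
  op2 P2: load  L5 → I/I/E/I on L5; bus BusRd; mem=40
  op3 P3: store L5 := 53 → I/I/I/M on L5; bus BusRdX; mem=40
  op4 P3: load  L2 → I/I/I/E on L2; bus BusRd; mem=80
  op5 P3: store L4 := 38 → I/I/I/M on L4; bus BusRdX; mem=80
  op6 P1: load  L3 → S/S/I/I on L3; bus BusRd; mem=20
  op7 P2: store L4 := 60 → I/I/M/I on L4; bus BusRdX Flush; mem=38
  op8 P1: load  L3 → S/S/I/I on L3; bus (none); mem=20
  op9 P2: store L4 := 16 → I/I/M/I on L4; bus (none); mem=38
  op10 P3: load  L4 → I/I/O/S on L4; bus BusRd; mem=38
  op11 P0: store L4 := 91 → M/I/I/I on L4; bus BusRdX Flush; mem=16
  op12 P2: load  L4 → O/I/S/I on L4; bus BusRd; mem=16
  op13 P0: load  L4 → O/I/S/I on L4; bus (none); mem=16
  op14 P0: load  L0 → E/I/I/I on L0; bus BusRd; mem=80
  op15 P3: load  L0 → S/I/I/S on L0; bus BusRd; mem=80
  op16 P0: load  L4 → O/I/S/I on L4; bus (none); mem=16
  op17 P3: store L4 := 86 → I/I/I/M on L4; bus BusRdX Flush; mem=91
  op18 P3: load  L4 → I/I/I/M on L4; bus (none); mem=91
  op19 P0: store L4 := 35 → M/I/I/I on L4; bus BusRdX Flush; mem=86
  op20 P3: load  L4 → O/I/I/S on L4; bus BusRd; mem=86
  op21 P3: load  L2 → I/I/I/E on L2; bus (none); mem=80
  op22 P1: load  L4 → O/S/I/S on L4; bus BusRd; mem=86
  op23 P1: load  L2 → I/S/I/S on L2; bus BusRd; mem=80
  op24 P1: load  L5 → I/S/I/O on L5; bus BusRd; mem=40
  op25 P0: load  L4 → O/S/I/S on L4; bus (none); mem=86
  op26 P2: store L0 := 42 → I/I/M/I on L0; bus BusRdX; mem=80
  op27 P0: store L4 := 77 → M/I/I/I on L4; bus BusUpgr; mem=86
  op28 P3: store L5 := 81 → I/I/I/M on L5; bus BusUpgr; mem=40
  op29 P1: load  L3 → S/S/I/I on L3; bus (none); mem=20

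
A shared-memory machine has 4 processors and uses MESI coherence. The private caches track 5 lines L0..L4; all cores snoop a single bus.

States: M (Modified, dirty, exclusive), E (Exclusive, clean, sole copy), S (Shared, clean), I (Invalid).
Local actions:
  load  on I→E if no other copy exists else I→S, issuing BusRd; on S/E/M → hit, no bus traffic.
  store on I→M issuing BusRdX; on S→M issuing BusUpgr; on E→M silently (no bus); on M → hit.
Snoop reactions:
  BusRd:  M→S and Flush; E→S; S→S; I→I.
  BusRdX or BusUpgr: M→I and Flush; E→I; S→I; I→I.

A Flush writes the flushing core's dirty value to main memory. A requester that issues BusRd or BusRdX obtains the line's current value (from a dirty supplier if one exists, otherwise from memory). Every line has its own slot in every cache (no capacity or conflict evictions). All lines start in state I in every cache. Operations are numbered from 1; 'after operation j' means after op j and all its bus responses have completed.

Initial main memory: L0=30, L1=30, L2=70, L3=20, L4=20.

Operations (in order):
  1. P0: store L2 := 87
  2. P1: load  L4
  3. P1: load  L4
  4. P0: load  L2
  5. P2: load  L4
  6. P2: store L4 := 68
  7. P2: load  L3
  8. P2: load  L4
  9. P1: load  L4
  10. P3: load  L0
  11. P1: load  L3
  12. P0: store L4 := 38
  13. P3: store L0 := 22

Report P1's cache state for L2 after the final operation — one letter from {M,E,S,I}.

[1] P0: store L2 := 87 | P0:M(87), P1:I, P2:I, P3:I | bus: BusRdX
[2] P1: load  L4 | P0:I, P1:E(20), P2:I, P3:I | bus: BusRd
[3] P1: load  L4 | P0:I, P1:E(20), P2:I, P3:I | bus: none
[4] P0: load  L2 | P0:M(87), P1:I, P2:I, P3:I | bus: none
[5] P2: load  L4 | P0:I, P1:S(20), P2:S(20), P3:I | bus: BusRd
[6] P2: store L4 := 68 | P0:I, P1:I, P2:M(68), P3:I | bus: BusUpgr
[7] P2: load  L3 | P0:I, P1:I, P2:E(20), P3:I | bus: BusRd
[8] P2: load  L4 | P0:I, P1:I, P2:M(68), P3:I | bus: none
[9] P1: load  L4 | P0:I, P1:S(68), P2:S(68), P3:I | bus: BusRd,Flush
[10] P3: load  L0 | P0:I, P1:I, P2:I, P3:E(30) | bus: BusRd
[11] P1: load  L3 | P0:I, P1:S(20), P2:S(20), P3:I | bus: BusRd
[12] P0: store L4 := 38 | P0:M(38), P1:I, P2:I, P3:I | bus: BusRdX
[13] P3: store L0 := 22 | P0:I, P1:I, P2:I, P3:M(22) | bus: none

state = I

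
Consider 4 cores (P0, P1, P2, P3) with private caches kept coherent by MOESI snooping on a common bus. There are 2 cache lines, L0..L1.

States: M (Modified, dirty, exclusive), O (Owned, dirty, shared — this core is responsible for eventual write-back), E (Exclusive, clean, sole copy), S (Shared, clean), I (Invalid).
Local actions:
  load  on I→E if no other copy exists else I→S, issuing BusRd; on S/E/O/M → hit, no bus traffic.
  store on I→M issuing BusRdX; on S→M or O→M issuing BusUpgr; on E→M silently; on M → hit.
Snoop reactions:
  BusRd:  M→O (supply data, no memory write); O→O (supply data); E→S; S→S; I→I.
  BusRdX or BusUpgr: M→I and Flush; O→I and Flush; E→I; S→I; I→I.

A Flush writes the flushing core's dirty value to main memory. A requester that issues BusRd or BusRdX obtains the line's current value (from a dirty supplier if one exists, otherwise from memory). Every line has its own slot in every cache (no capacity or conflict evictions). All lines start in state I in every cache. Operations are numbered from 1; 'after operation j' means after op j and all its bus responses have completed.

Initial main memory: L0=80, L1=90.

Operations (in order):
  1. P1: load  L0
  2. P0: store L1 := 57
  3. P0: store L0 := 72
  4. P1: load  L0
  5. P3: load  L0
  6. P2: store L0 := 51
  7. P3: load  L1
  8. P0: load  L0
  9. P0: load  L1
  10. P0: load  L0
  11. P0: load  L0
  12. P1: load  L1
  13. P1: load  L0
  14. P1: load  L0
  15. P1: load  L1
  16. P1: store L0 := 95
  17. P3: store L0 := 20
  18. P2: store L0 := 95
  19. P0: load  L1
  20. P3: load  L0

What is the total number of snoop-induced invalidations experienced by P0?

step 1: P1: load  L0  ⟶  IEII  (L0)  txn=BusRd  M[L0]=80
step 2: P0: store L1 := 57  ⟶  MIII  (L1)  txn=BusRdX  M[L1]=90
step 3: P0: store L0 := 72  ⟶  MIII  (L0)  txn=BusRdX  M[L0]=80
step 4: P1: load  L0  ⟶  OSII  (L0)  txn=BusRd  M[L0]=80
step 5: P3: load  L0  ⟶  OSIS  (L0)  txn=BusRd  M[L0]=80
step 6: P2: store L0 := 51  ⟶  IIMI  (L0)  txn=BusRdX+Flush  M[L0]=72
step 7: P3: load  L1  ⟶  OIIS  (L1)  txn=BusRd  M[L1]=90
step 8: P0: load  L0  ⟶  SIOI  (L0)  txn=BusRd  M[L0]=72
step 9: P0: load  L1  ⟶  OIIS  (L1)  txn=∅  M[L1]=90
step 10: P0: load  L0  ⟶  SIOI  (L0)  txn=∅  M[L0]=72
step 11: P0: load  L0  ⟶  SIOI  (L0)  txn=∅  M[L0]=72
step 12: P1: load  L1  ⟶  OSIS  (L1)  txn=BusRd  M[L1]=90
step 13: P1: load  L0  ⟶  SSOI  (L0)  txn=BusRd  M[L0]=72
step 14: P1: load  L0  ⟶  SSOI  (L0)  txn=∅  M[L0]=72
step 15: P1: load  L1  ⟶  OSIS  (L1)  txn=∅  M[L1]=90
step 16: P1: store L0 := 95  ⟶  IMII  (L0)  txn=BusUpgr+Flush  M[L0]=51
step 17: P3: store L0 := 20  ⟶  IIIM  (L0)  txn=BusRdX+Flush  M[L0]=95
step 18: P2: store L0 := 95  ⟶  IIMI  (L0)  txn=BusRdX+Flush  M[L0]=20
step 19: P0: load  L1  ⟶  OSIS  (L1)  txn=∅  M[L1]=90
step 20: P3: load  L0  ⟶  IIOS  (L0)  txn=BusRd  M[L0]=20

invalidations = 2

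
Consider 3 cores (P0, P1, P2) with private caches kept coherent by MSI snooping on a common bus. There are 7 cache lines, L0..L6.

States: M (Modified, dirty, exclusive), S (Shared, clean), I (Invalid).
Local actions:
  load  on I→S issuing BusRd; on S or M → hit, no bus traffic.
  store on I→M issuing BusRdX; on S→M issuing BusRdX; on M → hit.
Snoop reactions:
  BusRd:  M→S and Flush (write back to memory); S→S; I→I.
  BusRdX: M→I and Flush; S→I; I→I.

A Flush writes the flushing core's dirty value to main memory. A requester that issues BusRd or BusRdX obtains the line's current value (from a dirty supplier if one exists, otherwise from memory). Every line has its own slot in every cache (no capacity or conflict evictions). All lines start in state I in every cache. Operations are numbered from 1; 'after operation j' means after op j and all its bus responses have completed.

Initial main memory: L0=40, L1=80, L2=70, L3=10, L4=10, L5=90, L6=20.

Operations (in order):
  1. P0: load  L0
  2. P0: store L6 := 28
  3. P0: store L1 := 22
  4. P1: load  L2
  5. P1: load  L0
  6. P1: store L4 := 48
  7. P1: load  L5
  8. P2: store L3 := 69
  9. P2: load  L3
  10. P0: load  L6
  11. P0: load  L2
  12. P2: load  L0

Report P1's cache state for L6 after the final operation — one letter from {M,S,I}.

state = I

step 1: P0: load  L0  ⟶  SII  (L0)  txn=BusRd  M[L0]=40
step 2: P0: store L6 := 28  ⟶  MII  (L6)  txn=BusRdX  M[L6]=20
step 3: P0: store L1 := 22  ⟶  MII  (L1)  txn=BusRdX  M[L1]=80
step 4: P1: load  L2  ⟶  ISI  (L2)  txn=BusRd  M[L2]=70
step 5: P1: load  L0  ⟶  SSI  (L0)  txn=BusRd  M[L0]=40
step 6: P1: store L4 := 48  ⟶  IMI  (L4)  txn=BusRdX  M[L4]=10
step 7: P1: load  L5  ⟶  ISI  (L5)  txn=BusRd  M[L5]=90
step 8: P2: store L3 := 69  ⟶  IIM  (L3)  txn=BusRdX  M[L3]=10
step 9: P2: load  L3  ⟶  IIM  (L3)  txn=∅  M[L3]=10
step 10: P0: load  L6  ⟶  MII  (L6)  txn=∅  M[L6]=20
step 11: P0: load  L2  ⟶  SSI  (L2)  txn=BusRd  M[L2]=70
step 12: P2: load  L0  ⟶  SSS  (L0)  txn=BusRd  M[L0]=40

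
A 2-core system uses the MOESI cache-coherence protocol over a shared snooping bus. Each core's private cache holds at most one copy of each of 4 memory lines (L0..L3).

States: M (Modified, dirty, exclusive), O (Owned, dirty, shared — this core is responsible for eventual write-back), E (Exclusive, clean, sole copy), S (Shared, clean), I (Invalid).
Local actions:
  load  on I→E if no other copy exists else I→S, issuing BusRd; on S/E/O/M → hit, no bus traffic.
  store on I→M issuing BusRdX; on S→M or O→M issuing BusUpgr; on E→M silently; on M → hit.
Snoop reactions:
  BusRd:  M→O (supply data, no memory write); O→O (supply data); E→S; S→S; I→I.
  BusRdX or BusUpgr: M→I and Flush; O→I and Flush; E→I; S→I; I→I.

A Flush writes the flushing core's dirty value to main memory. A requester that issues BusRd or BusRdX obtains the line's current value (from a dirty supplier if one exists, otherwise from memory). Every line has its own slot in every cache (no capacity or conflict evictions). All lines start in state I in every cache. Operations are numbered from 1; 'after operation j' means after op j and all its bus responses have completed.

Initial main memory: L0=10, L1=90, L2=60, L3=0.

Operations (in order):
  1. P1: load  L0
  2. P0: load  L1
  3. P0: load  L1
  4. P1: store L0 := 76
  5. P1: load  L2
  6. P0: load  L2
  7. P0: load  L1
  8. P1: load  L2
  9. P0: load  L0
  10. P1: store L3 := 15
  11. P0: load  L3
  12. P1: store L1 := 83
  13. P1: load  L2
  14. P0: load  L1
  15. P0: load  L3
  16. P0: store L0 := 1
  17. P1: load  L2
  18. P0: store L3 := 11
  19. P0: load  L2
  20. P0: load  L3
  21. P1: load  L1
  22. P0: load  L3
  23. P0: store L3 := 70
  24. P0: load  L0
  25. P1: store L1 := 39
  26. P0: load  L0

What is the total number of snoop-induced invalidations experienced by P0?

  op1 P1: load  L0 → I/E on L0; bus BusRd; mem=10
  op2 P0: load  L1 → E/I on L1; bus BusRd; mem=90
  op3 P0: load  L1 → E/I on L1; bus (none); mem=90
  op4 P1: store L0 := 76 → I/M on L0; bus (none); mem=10
  op5 P1: load  L2 → I/E on L2; bus BusRd; mem=60
  op6 P0: load  L2 → S/S on L2; bus BusRd; mem=60
  op7 P0: load  L1 → E/I on L1; bus (none); mem=90
  op8 P1: load  L2 → S/S on L2; bus (none); mem=60
  op9 P0: load  L0 → S/O on L0; bus BusRd; mem=10
  op10 P1: store L3 := 15 → I/M on L3; bus BusRdX; mem=0
  op11 P0: load  L3 → S/O on L3; bus BusRd; mem=0
  op12 P1: store L1 := 83 → I/M on L1; bus BusRdX; mem=90
  op13 P1: load  L2 → S/S on L2; bus (none); mem=60
  op14 P0: load  L1 → S/O on L1; bus BusRd; mem=90
  op15 P0: load  L3 → S/O on L3; bus (none); mem=0
  op16 P0: store L0 := 1 → M/I on L0; bus BusUpgr Flush; mem=76
  op17 P1: load  L2 → S/S on L2; bus (none); mem=60
  op18 P0: store L3 := 11 → M/I on L3; bus BusUpgr Flush; mem=15
  op19 P0: load  L2 → S/S on L2; bus (none); mem=60
  op20 P0: load  L3 → M/I on L3; bus (none); mem=15
  op21 P1: load  L1 → S/O on L1; bus (none); mem=90
  op22 P0: load  L3 → M/I on L3; bus (none); mem=15
  op23 P0: store L3 := 70 → M/I on L3; bus (none); mem=15
  op24 P0: load  L0 → M/I on L0; bus (none); mem=76
  op25 P1: store L1 := 39 → I/M on L1; bus BusUpgr; mem=90
  op26 P0: load  L0 → M/I on L0; bus (none); mem=76

invalidations = 2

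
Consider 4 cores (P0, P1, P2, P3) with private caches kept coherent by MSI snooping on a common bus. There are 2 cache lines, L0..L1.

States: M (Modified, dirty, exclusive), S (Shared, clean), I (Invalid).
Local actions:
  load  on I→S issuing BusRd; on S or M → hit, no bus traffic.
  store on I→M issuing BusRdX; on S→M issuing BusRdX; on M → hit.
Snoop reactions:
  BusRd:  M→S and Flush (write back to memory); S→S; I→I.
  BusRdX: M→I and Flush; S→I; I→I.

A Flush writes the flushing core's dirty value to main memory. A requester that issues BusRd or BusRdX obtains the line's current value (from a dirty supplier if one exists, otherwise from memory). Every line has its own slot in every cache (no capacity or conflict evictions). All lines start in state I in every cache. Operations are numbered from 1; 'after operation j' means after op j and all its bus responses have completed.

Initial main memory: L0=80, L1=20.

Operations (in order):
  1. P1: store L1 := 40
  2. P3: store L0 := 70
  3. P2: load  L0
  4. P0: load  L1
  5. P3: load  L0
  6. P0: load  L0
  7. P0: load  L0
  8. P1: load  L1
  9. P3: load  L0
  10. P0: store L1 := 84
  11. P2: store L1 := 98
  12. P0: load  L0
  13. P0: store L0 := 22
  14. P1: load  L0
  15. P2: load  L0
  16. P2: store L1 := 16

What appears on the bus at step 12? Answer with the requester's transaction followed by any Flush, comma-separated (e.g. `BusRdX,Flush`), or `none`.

1. P1: store L1 := 40  bus=[BusRdX]  L1: P0=I P1=M P2=I P3=I  mem[L1]=20
2. P3: store L0 := 70  bus=[BusRdX]  L0: P0=I P1=I P2=I P3=M  mem[L0]=80
3. P2: load  L0  bus=[BusRd,Flush]  L0: P0=I P1=I P2=S P3=S  mem[L0]=70
4. P0: load  L1  bus=[BusRd,Flush]  L1: P0=S P1=S P2=I P3=I  mem[L1]=40
5. P3: load  L0  bus=[-]  L0: P0=I P1=I P2=S P3=S  mem[L0]=70
6. P0: load  L0  bus=[BusRd]  L0: P0=S P1=I P2=S P3=S  mem[L0]=70
7. P0: load  L0  bus=[-]  L0: P0=S P1=I P2=S P3=S  mem[L0]=70
8. P1: load  L1  bus=[-]  L1: P0=S P1=S P2=I P3=I  mem[L1]=40
9. P3: load  L0  bus=[-]  L0: P0=S P1=I P2=S P3=S  mem[L0]=70
10. P0: store L1 := 84  bus=[BusRdX]  L1: P0=M P1=I P2=I P3=I  mem[L1]=40
11. P2: store L1 := 98  bus=[BusRdX,Flush]  L1: P0=I P1=I P2=M P3=I  mem[L1]=84
12. P0: load  L0  bus=[-]  L0: P0=S P1=I P2=S P3=S  mem[L0]=70
13. P0: store L0 := 22  bus=[BusRdX]  L0: P0=M P1=I P2=I P3=I  mem[L0]=70
14. P1: load  L0  bus=[BusRd,Flush]  L0: P0=S P1=S P2=I P3=I  mem[L0]=22
15. P2: load  L0  bus=[BusRd]  L0: P0=S P1=S P2=S P3=I  mem[L0]=22
16. P2: store L1 := 16  bus=[-]  L1: P0=I P1=I P2=M P3=I  mem[L1]=84

bus = none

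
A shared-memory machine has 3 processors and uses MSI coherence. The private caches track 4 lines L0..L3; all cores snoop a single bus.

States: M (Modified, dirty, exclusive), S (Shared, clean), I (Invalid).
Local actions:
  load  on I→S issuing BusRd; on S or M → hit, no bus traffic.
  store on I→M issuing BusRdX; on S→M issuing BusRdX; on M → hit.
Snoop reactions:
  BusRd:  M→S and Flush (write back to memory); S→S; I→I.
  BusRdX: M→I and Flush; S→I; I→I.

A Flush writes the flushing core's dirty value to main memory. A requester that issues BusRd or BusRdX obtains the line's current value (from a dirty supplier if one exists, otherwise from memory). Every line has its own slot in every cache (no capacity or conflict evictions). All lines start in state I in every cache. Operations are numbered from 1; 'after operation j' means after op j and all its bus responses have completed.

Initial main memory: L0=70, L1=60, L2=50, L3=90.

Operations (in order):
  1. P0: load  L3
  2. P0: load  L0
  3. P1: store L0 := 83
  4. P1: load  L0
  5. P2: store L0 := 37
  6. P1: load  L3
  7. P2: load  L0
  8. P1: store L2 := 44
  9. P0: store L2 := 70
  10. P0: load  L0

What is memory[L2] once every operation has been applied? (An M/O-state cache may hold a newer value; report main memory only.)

memory[L2] = 44

  op1 P0: load  L3 → S/I/I on L3; bus BusRd; mem=90
  op2 P0: load  L0 → S/I/I on L0; bus BusRd; mem=70
  op3 P1: store L0 := 83 → I/M/I on L0; bus BusRdX; mem=70
  op4 P1: load  L0 → I/M/I on L0; bus (none); mem=70
  op5 P2: store L0 := 37 → I/I/M on L0; bus BusRdX Flush; mem=83
  op6 P1: load  L3 → S/S/I on L3; bus BusRd; mem=90
  op7 P2: load  L0 → I/I/M on L0; bus (none); mem=83
  op8 P1: store L2 := 44 → I/M/I on L2; bus BusRdX; mem=50
  op9 P0: store L2 := 70 → M/I/I on L2; bus BusRdX Flush; mem=44
  op10 P0: load  L0 → S/I/S on L0; bus BusRd Flush; mem=37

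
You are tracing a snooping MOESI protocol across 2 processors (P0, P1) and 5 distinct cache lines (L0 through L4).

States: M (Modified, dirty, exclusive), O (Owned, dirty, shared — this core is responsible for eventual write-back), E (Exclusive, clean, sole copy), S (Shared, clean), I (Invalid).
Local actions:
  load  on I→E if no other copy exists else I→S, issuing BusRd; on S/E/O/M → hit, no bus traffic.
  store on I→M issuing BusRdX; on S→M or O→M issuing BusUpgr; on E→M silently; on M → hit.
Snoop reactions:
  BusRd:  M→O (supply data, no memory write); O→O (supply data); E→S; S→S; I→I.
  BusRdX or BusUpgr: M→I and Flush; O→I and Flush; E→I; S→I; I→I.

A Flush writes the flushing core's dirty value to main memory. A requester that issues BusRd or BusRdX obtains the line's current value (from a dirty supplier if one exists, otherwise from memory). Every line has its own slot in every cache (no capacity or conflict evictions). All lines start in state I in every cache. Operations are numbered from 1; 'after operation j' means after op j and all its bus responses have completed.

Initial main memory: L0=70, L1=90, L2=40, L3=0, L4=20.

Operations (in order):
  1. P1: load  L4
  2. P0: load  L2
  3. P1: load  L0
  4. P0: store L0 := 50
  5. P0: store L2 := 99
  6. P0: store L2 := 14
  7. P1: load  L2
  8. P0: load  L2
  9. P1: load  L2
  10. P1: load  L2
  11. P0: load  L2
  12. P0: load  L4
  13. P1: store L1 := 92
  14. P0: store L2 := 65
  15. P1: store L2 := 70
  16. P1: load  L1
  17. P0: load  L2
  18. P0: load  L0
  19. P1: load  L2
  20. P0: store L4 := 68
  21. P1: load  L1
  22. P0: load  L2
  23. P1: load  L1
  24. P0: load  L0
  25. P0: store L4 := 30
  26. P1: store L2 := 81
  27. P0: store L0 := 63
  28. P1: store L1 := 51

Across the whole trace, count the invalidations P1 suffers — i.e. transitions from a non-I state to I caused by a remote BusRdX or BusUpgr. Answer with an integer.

invalidations = 3

step 1: P1: load  L4  ⟶  IE  (L4)  txn=BusRd  M[L4]=20
step 2: P0: load  L2  ⟶  EI  (L2)  txn=BusRd  M[L2]=40
step 3: P1: load  L0  ⟶  IE  (L0)  txn=BusRd  M[L0]=70
step 4: P0: store L0 := 50  ⟶  MI  (L0)  txn=BusRdX  M[L0]=70
step 5: P0: store L2 := 99  ⟶  MI  (L2)  txn=∅  M[L2]=40
step 6: P0: store L2 := 14  ⟶  MI  (L2)  txn=∅  M[L2]=40
step 7: P1: load  L2  ⟶  OS  (L2)  txn=BusRd  M[L2]=40
step 8: P0: load  L2  ⟶  OS  (L2)  txn=∅  M[L2]=40
step 9: P1: load  L2  ⟶  OS  (L2)  txn=∅  M[L2]=40
step 10: P1: load  L2  ⟶  OS  (L2)  txn=∅  M[L2]=40
step 11: P0: load  L2  ⟶  OS  (L2)  txn=∅  M[L2]=40
step 12: P0: load  L4  ⟶  SS  (L4)  txn=BusRd  M[L4]=20
step 13: P1: store L1 := 92  ⟶  IM  (L1)  txn=BusRdX  M[L1]=90
step 14: P0: store L2 := 65  ⟶  MI  (L2)  txn=BusUpgr  M[L2]=40
step 15: P1: store L2 := 70  ⟶  IM  (L2)  txn=BusRdX+Flush  M[L2]=65
step 16: P1: load  L1  ⟶  IM  (L1)  txn=∅  M[L1]=90
step 17: P0: load  L2  ⟶  SO  (L2)  txn=BusRd  M[L2]=65
step 18: P0: load  L0  ⟶  MI  (L0)  txn=∅  M[L0]=70
step 19: P1: load  L2  ⟶  SO  (L2)  txn=∅  M[L2]=65
step 20: P0: store L4 := 68  ⟶  MI  (L4)  txn=BusUpgr  M[L4]=20
step 21: P1: load  L1  ⟶  IM  (L1)  txn=∅  M[L1]=90
step 22: P0: load  L2  ⟶  SO  (L2)  txn=∅  M[L2]=65
step 23: P1: load  L1  ⟶  IM  (L1)  txn=∅  M[L1]=90
step 24: P0: load  L0  ⟶  MI  (L0)  txn=∅  M[L0]=70
step 25: P0: store L4 := 30  ⟶  MI  (L4)  txn=∅  M[L4]=20
step 26: P1: store L2 := 81  ⟶  IM  (L2)  txn=BusUpgr  M[L2]=65
step 27: P0: store L0 := 63  ⟶  MI  (L0)  txn=∅  M[L0]=70
step 28: P1: store L1 := 51  ⟶  IM  (L1)  txn=∅  M[L1]=90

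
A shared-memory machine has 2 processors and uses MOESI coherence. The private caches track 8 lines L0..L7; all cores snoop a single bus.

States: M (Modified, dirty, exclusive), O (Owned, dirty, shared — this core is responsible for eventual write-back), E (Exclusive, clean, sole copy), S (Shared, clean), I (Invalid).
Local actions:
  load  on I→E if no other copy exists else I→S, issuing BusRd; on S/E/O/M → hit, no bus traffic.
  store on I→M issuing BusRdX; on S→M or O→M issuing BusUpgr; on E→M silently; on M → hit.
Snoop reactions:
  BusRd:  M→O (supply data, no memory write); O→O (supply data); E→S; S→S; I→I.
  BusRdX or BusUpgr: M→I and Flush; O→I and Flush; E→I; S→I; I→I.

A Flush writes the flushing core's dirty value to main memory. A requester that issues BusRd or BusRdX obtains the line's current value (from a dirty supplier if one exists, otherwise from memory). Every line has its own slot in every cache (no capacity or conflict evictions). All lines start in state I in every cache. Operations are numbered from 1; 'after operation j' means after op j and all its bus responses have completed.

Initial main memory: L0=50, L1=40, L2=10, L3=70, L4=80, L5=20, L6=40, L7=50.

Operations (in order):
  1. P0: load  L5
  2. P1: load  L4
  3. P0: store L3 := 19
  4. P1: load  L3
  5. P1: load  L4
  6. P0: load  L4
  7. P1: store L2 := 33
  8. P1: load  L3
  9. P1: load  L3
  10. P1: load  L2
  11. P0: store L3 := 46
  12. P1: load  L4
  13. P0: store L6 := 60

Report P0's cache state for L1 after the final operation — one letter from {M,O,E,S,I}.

  op1 P0: load  L5 → E/I on L5; bus BusRd; mem=20
  op2 P1: load  L4 → I/E on L4; bus BusRd; mem=80
  op3 P0: store L3 := 19 → M/I on L3; bus BusRdX; mem=70
  op4 P1: load  L3 → O/S on L3; bus BusRd; mem=70
  op5 P1: load  L4 → I/E on L4; bus (none); mem=80
  op6 P0: load  L4 → S/S on L4; bus BusRd; mem=80
  op7 P1: store L2 := 33 → I/M on L2; bus BusRdX; mem=10
  op8 P1: load  L3 → O/S on L3; bus (none); mem=70
  op9 P1: load  L3 → O/S on L3; bus (none); mem=70
  op10 P1: load  L2 → I/M on L2; bus (none); mem=10
  op11 P0: store L3 := 46 → M/I on L3; bus BusUpgr; mem=70
  op12 P1: load  L4 → S/S on L4; bus (none); mem=80
  op13 P0: store L6 := 60 → M/I on L6; bus BusRdX; mem=40

state = I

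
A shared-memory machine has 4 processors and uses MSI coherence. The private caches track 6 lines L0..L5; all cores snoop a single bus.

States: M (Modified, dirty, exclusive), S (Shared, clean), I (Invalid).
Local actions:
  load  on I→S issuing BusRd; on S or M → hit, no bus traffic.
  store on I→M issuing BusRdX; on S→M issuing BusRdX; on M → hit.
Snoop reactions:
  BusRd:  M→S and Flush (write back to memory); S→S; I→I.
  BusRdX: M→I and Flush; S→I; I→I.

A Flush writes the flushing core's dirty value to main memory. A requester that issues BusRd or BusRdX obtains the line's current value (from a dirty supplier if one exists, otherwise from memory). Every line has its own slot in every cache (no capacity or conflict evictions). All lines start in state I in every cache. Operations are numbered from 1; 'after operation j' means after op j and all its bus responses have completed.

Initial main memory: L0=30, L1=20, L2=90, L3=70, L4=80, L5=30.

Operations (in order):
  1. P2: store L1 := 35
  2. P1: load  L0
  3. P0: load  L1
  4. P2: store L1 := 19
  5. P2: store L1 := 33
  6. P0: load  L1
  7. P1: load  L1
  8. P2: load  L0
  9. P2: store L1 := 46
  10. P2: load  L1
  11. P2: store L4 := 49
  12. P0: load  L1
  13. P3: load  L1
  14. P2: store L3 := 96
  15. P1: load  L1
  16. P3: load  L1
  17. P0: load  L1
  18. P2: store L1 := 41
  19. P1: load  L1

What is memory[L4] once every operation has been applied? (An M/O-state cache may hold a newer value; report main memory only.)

1. P2: store L1 := 35  bus=[BusRdX]  L1: P0=I P1=I P2=M P3=I  mem[L1]=20
2. P1: load  L0  bus=[BusRd]  L0: P0=I P1=S P2=I P3=I  mem[L0]=30
3. P0: load  L1  bus=[BusRd,Flush]  L1: P0=S P1=I P2=S P3=I  mem[L1]=35
4. P2: store L1 := 19  bus=[BusRdX]  L1: P0=I P1=I P2=M P3=I  mem[L1]=35
5. P2: store L1 := 33  bus=[-]  L1: P0=I P1=I P2=M P3=I  mem[L1]=35
6. P0: load  L1  bus=[BusRd,Flush]  L1: P0=S P1=I P2=S P3=I  mem[L1]=33
7. P1: load  L1  bus=[BusRd]  L1: P0=S P1=S P2=S P3=I  mem[L1]=33
8. P2: load  L0  bus=[BusRd]  L0: P0=I P1=S P2=S P3=I  mem[L0]=30
9. P2: store L1 := 46  bus=[BusRdX]  L1: P0=I P1=I P2=M P3=I  mem[L1]=33
10. P2: load  L1  bus=[-]  L1: P0=I P1=I P2=M P3=I  mem[L1]=33
11. P2: store L4 := 49  bus=[BusRdX]  L4: P0=I P1=I P2=M P3=I  mem[L4]=80
12. P0: load  L1  bus=[BusRd,Flush]  L1: P0=S P1=I P2=S P3=I  mem[L1]=46
13. P3: load  L1  bus=[BusRd]  L1: P0=S P1=I P2=S P3=S  mem[L1]=46
14. P2: store L3 := 96  bus=[BusRdX]  L3: P0=I P1=I P2=M P3=I  mem[L3]=70
15. P1: load  L1  bus=[BusRd]  L1: P0=S P1=S P2=S P3=S  mem[L1]=46
16. P3: load  L1  bus=[-]  L1: P0=S P1=S P2=S P3=S  mem[L1]=46
17. P0: load  L1  bus=[-]  L1: P0=S P1=S P2=S P3=S  mem[L1]=46
18. P2: store L1 := 41  bus=[BusRdX]  L1: P0=I P1=I P2=M P3=I  mem[L1]=46
19. P1: load  L1  bus=[BusRd,Flush]  L1: P0=I P1=S P2=S P3=I  mem[L1]=41

memory[L4] = 80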